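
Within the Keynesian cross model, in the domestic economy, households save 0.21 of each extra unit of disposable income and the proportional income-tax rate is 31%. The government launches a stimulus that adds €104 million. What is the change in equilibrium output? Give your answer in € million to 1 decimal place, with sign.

MPC = 1 − MPS = 1 − 0.21 = 0.79.
Government-spending multiplier = 1/(1 − c(1−t)) = 1/(1 − 0.79×0.69) = 1/0.4549 ≈ 2.198.
ΔY = k × ΔG = (+€104 million) / 0.4549 ≈ +€228.6 million.

+€228.6 million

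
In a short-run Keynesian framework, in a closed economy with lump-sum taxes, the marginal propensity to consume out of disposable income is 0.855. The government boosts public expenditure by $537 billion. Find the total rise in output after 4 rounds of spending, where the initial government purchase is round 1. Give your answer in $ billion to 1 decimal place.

Round 1 adds ΔG = $537 billion; each later round is MPC = 0.855 times the previous.
After 4 rounds: 537 + 459.135 + 392.560425 + 335.639163375 = ΔG·(1 − c^4)/(1 − c) = 537 × (1 − 0.534397550625)/0.145 ≈ $1,724.3 billion.

$1,724.3 billion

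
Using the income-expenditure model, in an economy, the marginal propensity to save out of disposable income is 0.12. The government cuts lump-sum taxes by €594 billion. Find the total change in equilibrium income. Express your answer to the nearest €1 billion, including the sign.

+€4,356 billion

MPC = 1 − MPS = 1 − 0.12 = 0.88.
A lump-sum tax change of −€594 billion shifts disposable income by +€594 billion; first-round consumption changes by −c × ΔT = −0.88 × (−€594 billion) = +€522.72 billion.
Expenditure multiplier = 1/(1 − MPC) = 1/(1 − 0.88) = 1/0.12 ≈ 8.333.
The tax multiplier is −c × k ≈ −7.333, so ΔY = k × (−c·ΔT) = (+€522.72 billion) / 0.12 = +€4,356 billion.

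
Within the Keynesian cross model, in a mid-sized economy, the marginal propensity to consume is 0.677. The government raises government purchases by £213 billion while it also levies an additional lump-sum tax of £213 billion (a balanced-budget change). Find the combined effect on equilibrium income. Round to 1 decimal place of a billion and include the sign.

Expenditure multiplier = 1/(1 − MPC) = 1/(1 − 0.677) = 1/0.323 ≈ 3.096.
ΔG contributes k·ΔG = (+£213 billion) / 0.323 ≈ +£659.4 billion.
ΔT of +£213 billion changes first-round spending by −c·ΔT = −£144.201 billion, contributing k·(−c·ΔT) = (−£144.201 billion) / 0.323 ≈ −£446.4 billion.
With ΔG = ΔT and no other leakages, the balanced-budget multiplier is 1, so ΔY = ΔG = +£213 billion.

+£213.0 billion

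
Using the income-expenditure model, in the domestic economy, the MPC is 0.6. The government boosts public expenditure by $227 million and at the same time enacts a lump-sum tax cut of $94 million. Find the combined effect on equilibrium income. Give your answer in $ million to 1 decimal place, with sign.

Expenditure multiplier = 1/(1 − MPC) = 1/(1 − 0.6) = 1/0.4 = 2.5.
ΔG contributes k·ΔG = (+$227 million) / 0.4 = +$567.5 million.
ΔT of −$94 million changes first-round spending by −c·ΔT = +$56.4 million, contributing k·(−c·ΔT) = (+$56.4 million) / 0.4 = +$141 million.
Net ΔY = k(ΔG − c·ΔT) = (+$283.4 million) / 0.4 = +$708.5 million.

+$708.5 million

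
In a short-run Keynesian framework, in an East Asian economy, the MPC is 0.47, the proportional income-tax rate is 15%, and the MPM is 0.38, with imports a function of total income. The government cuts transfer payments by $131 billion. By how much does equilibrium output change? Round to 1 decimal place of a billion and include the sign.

The transfer change shifts disposable income by −$131 billion, so first-round consumption changes by c·ΔTR = 0.47 × (−$131 billion) = −$61.57 billion.
Expenditure multiplier = 1/(1 − c(1−t) + m) = 1/(1 − 0.47×0.85 + 0.38) = 1/0.9805 ≈ 1.02.
The transfer multiplier is c × k ≈ 0.479, so ΔY = k × (c·ΔTR) = (−$61.57 billion) / 0.9805 ≈ −$62.8 billion.

−$62.8 billion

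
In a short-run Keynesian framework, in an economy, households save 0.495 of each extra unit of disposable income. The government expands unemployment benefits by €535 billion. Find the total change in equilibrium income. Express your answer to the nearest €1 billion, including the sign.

+€546 billion

MPC = 1 − MPS = 1 − 0.495 = 0.505.
The transfer change shifts disposable income by +€535 billion, so first-round consumption changes by c·ΔTR = 0.505 × (+€535 billion) = +€270.175 billion.
Expenditure multiplier = 1/(1 − MPC) = 1/(1 − 0.505) = 1/0.495 ≈ 2.02.
The transfer multiplier is c × k ≈ 1.02, so ΔY = k × (c·ΔTR) = (+€270.175 billion) / 0.495 ≈ +€546 billion.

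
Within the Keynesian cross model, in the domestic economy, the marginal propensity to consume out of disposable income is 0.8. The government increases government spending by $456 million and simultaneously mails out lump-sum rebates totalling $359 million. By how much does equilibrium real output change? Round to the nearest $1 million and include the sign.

+$3,716 million

Expenditure multiplier = 1/(1 − MPC) = 1/(1 − 0.8) = 1/0.2 = 5.
ΔG contributes k·ΔG = (+$456 million) / 0.2 = +$2,280 million.
ΔT of −$359 million changes first-round spending by −c·ΔT = +$287.2 million, contributing k·(−c·ΔT) = (+$287.2 million) / 0.2 = +$1,436 million.
Net ΔY = k(ΔG − c·ΔT) = (+$743.2 million) / 0.2 = +$3,716 million.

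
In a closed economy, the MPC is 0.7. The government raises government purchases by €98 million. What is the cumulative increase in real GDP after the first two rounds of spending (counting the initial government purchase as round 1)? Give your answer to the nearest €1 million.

Round 1 adds ΔG = €98 million; each later round is MPC = 0.7 times the previous.
After 2 rounds: 98 + 68.6 = ΔG·(1 − c^2)/(1 − c) = 98 × (1 − 0.49)/0.3 ≈ €167 million.

€167 million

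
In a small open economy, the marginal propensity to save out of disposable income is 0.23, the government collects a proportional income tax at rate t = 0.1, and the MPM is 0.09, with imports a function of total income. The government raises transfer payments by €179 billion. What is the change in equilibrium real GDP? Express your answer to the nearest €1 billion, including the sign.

+€347 billion

MPC = 1 − MPS = 1 − 0.23 = 0.77.
The transfer change shifts disposable income by +€179 billion, so first-round consumption changes by c·ΔTR = 0.77 × (+€179 billion) = +€137.83 billion.
Expenditure multiplier = 1/(1 − c(1−t) + m) = 1/(1 − 0.77×0.9 + 0.09) = 1/0.397 ≈ 2.519.
The transfer multiplier is c × k ≈ 1.94, so ΔY = k × (c·ΔTR) = (+€137.83 billion) / 0.397 ≈ +€347 billion.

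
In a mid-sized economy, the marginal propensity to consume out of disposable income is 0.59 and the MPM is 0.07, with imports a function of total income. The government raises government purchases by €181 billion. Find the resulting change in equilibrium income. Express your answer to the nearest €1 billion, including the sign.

Government-spending multiplier = 1/(1 − c + m) = 1/(1 − 0.59 + 0.07) = 1/0.48 ≈ 2.083.
ΔY = k × ΔG = (+€181 billion) / 0.48 ≈ +€377 billion.

+€377 billion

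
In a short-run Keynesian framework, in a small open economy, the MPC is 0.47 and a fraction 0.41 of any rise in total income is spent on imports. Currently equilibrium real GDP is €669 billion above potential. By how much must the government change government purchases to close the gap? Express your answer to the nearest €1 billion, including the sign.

−€629 billion

Spending multiplier = 1/(1 − c + m) = 1/(1 − 0.47 + 0.41) = 1/0.94 ≈ 1.064.
Need ΔY = −€669 billion, so ΔG = ΔY/k = (−€669 billion) × 0.94 ≈ −€629 billion.
The government should cut government purchases by €629 billion.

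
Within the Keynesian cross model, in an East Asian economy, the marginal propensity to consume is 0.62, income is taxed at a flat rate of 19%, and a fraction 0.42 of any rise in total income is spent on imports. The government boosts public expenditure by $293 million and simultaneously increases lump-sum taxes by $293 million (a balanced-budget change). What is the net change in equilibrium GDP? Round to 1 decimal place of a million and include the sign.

Expenditure multiplier = 1/(1 − c(1−t) + m) = 1/(1 − 0.62×0.81 + 0.42) = 1/0.9178 ≈ 1.09.
ΔG contributes k·ΔG = (+$293 million) / 0.9178 ≈ +$319.2 million.
ΔT of +$293 million changes first-round spending by −c·ΔT = −$181.66 million, contributing k·(−c·ΔT) = (−$181.66 million) / 0.9178 ≈ −$197.9 million.
Net ΔY = k(ΔG − c·ΔT) = (+$111.34 million) / 0.9178 ≈ +$121.3 million.

+$121.3 million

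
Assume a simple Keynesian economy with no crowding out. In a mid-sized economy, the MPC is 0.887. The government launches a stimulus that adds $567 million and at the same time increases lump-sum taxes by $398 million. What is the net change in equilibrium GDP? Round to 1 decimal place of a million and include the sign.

Expenditure multiplier = 1/(1 − MPC) = 1/(1 − 0.887) = 1/0.113 ≈ 8.85.
ΔG contributes k·ΔG = (+$567 million) / 0.113 ≈ +$5,017.7 million.
ΔT of +$398 million changes first-round spending by −c·ΔT = −$353.026 million, contributing k·(−c·ΔT) = (−$353.026 million) / 0.113 ≈ −$3,124.1 million.
Net ΔY = k(ΔG − c·ΔT) = (+$213.974 million) / 0.113 ≈ +$1,893.6 million.

+$1,893.6 million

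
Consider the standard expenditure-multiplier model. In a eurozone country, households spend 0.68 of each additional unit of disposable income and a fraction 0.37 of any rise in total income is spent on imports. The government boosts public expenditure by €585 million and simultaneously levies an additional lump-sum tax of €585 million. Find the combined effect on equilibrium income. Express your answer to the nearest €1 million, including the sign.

+€271 million

Expenditure multiplier = 1/(1 − c + m) = 1/(1 − 0.68 + 0.37) = 1/0.69 ≈ 1.449.
ΔG contributes k·ΔG = (+€585 million) / 0.69 ≈ +€847.8 million.
ΔT of +€585 million changes first-round spending by −c·ΔT = −€397.8 million, contributing k·(−c·ΔT) = (−€397.8 million) / 0.69 ≈ −€576.5 million.
Net ΔY = k(ΔG − c·ΔT) = (+€187.2 million) / 0.69 ≈ +€271 million.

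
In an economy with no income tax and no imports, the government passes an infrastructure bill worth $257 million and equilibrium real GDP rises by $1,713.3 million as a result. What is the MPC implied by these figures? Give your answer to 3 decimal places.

Implied spending multiplier k = ΔY/ΔG = 1,713.3/257 ≈ 6.6665.
Since k = 1/(1 − MPC), MPC = 1 − 1/k = 1 − ΔG/ΔY = 1 − 257/1,713.3 ≈ 0.850.

0.850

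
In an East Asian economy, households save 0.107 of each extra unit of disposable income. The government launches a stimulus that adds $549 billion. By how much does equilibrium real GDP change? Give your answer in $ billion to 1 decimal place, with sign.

MPC = 1 − MPS = 1 − 0.107 = 0.893.
Spending multiplier = 1/(1 − MPC) = 1/(1 − 0.893) = 1/0.107 ≈ 9.346.
ΔY = k × ΔG = (+$549 billion) / 0.107 ≈ +$5,130.8 billion.

+$5,130.8 billion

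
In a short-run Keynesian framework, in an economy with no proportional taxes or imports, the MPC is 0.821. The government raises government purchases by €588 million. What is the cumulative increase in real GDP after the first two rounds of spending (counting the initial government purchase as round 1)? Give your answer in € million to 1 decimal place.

€1,070.7 million

Round 1 adds ΔG = €588 million; each later round is MPC = 0.821 times the previous.
After 2 rounds: 588 + 482.748 = ΔG·(1 − c^2)/(1 − c) = 588 × (1 − 0.674041)/0.179 ≈ €1,070.7 million.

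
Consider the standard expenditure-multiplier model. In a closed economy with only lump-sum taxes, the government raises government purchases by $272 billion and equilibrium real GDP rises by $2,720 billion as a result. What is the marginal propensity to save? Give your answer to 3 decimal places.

Implied spending multiplier k = ΔY/ΔG = 2,720/272 = 10.
Since k = 1/(1 − MPC), MPC = 1 − 1/k = 1 − ΔG/ΔY = 1 − 272/2,720 = 0.900.
MPS = 1 − MPC = 0.100.

0.100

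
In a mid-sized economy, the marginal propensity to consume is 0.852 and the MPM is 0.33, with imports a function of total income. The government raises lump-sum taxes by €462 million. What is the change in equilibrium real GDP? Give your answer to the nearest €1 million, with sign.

−€823 million

A lump-sum tax change of +€462 million shifts disposable income by −€462 million; first-round consumption changes by −c × ΔT = −0.852 × (+€462 million) = −€393.624 million.
Expenditure multiplier = 1/(1 − c + m) = 1/(1 − 0.852 + 0.33) = 1/0.478 ≈ 2.092.
The tax multiplier is −c × k ≈ −1.782, so ΔY = k × (−c·ΔT) = (−€393.624 million) / 0.478 ≈ −€823 million.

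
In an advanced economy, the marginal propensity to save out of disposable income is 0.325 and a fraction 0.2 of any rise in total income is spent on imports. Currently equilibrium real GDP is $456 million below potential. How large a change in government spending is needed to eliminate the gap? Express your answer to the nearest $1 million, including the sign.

+$239 million

MPC = 1 − MPS = 1 − 0.325 = 0.675.
Spending multiplier = 1/(1 − c + m) = 1/(1 − 0.675 + 0.2) = 1/0.525 ≈ 1.905.
Need ΔY = +$456 million, so ΔG = ΔY/k = (+$456 million) × 0.525 ≈ +$239 million.
The government should increase government spending by $239 million.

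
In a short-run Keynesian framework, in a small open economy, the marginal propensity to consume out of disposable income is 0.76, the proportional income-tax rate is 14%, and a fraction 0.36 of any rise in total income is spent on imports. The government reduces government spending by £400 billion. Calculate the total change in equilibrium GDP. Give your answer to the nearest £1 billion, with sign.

Government-spending multiplier = 1/(1 − c(1−t) + m) = 1/(1 − 0.76×0.86 + 0.36) = 1/0.7064 ≈ 1.416.
ΔY = k × ΔG = (−£400 billion) / 0.7064 ≈ −£566 billion.

−£566 billion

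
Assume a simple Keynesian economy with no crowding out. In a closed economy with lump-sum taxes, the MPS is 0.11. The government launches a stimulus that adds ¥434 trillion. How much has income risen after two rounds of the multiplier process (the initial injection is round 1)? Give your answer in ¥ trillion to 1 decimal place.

¥820.3 trillion

MPC = 1 − MPS = 1 − 0.11 = 0.89.
Round 1 adds ΔG = ¥434 trillion; each later round is MPC = 0.89 times the previous.
After 2 rounds: 434 + 386.26 = ΔG·(1 − c^2)/(1 − c) = 434 × (1 − 0.7921)/0.11 ≈ ¥820.3 trillion.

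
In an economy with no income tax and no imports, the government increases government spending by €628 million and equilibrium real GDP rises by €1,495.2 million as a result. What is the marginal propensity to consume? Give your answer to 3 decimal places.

Implied spending multiplier k = ΔY/ΔG = 1,495.2/628 ≈ 2.3809.
Since k = 1/(1 − MPC), MPC = 1 − 1/k = 1 − ΔG/ΔY = 1 − 628/1,495.2 ≈ 0.580.

0.580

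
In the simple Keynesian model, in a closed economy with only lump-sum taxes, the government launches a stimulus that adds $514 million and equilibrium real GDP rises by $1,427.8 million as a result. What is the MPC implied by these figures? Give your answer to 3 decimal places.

Implied spending multiplier k = ΔY/ΔG = 1,427.8/514 ≈ 2.7778.
Since k = 1/(1 − MPC), MPC = 1 − 1/k = 1 − ΔG/ΔY = 1 − 514/1,427.8 ≈ 0.640.

0.640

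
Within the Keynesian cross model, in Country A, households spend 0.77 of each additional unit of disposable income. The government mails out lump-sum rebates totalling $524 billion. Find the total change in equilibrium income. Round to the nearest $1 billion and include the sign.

+$1,754 billion

A lump-sum tax change of −$524 billion shifts disposable income by +$524 billion; first-round consumption changes by −c × ΔT = −0.77 × (−$524 billion) = +$403.48 billion.
Expenditure multiplier = 1/(1 − MPC) = 1/(1 − 0.77) = 1/0.23 ≈ 4.348.
The tax multiplier is −c × k ≈ −3.348, so ΔY = k × (−c·ΔT) = (+$403.48 billion) / 0.23 ≈ +$1,754 billion.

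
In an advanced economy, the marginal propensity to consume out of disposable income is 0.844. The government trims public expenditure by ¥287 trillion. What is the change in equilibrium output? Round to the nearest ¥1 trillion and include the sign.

Government-spending multiplier = 1/(1 − MPC) = 1/(1 − 0.844) = 1/0.156 ≈ 6.41.
ΔY = k × ΔG = (−¥287 trillion) / 0.156 ≈ −¥1,840 trillion.

−¥1,840 trillion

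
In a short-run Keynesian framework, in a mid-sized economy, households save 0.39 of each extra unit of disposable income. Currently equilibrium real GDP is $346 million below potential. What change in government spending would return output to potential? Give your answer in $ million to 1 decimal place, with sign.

+$134.9 million

MPC = 1 − MPS = 1 − 0.39 = 0.61.
Spending multiplier = 1/(1 − MPC) = 1/(1 − 0.61) = 1/0.39 ≈ 2.564.
Need ΔY = +$346 million, so ΔG = ΔY/k = (+$346 million) × 0.39 ≈ +$134.9 million.
The government should increase government spending by $134.9 million.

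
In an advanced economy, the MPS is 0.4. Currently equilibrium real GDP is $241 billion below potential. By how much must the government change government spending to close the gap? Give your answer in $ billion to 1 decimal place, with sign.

+$96.4 billion

MPC = 1 − MPS = 1 − 0.4 = 0.6.
Spending multiplier = 1/(1 − MPC) = 1/(1 − 0.6) = 1/0.4 = 2.5.
Need ΔY = +$241 billion, so ΔG = ΔY/k = (+$241 billion) × 0.4 = +$96.4 billion.
The government should increase government spending by $96.4 billion.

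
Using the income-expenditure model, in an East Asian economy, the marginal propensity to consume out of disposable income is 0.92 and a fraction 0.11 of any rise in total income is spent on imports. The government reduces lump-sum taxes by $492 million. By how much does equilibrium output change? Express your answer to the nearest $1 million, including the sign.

+$2,382 million

A lump-sum tax change of −$492 million shifts disposable income by +$492 million; first-round consumption changes by −c × ΔT = −0.92 × (−$492 million) = +$452.64 million.
Expenditure multiplier = 1/(1 − c + m) = 1/(1 − 0.92 + 0.11) = 1/0.19 ≈ 5.263.
The tax multiplier is −c × k ≈ −4.842, so ΔY = k × (−c·ΔT) = (+$452.64 million) / 0.19 ≈ +$2,382 million.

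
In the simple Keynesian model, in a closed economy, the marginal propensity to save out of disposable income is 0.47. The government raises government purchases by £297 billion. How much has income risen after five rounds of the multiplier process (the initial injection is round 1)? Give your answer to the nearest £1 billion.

MPC = 1 − MPS = 1 − 0.47 = 0.53.
Round 1 adds ΔG = £297 billion; each later round is MPC = 0.53 times the previous.
After 5 rounds: 297 + 157.41 + 83.4273 + 44.216469 + 23.43472857 = ΔG·(1 − c^5)/(1 − c) = 297 × (1 − 0.0418195493)/0.47 ≈ £605 billion.

£605 billion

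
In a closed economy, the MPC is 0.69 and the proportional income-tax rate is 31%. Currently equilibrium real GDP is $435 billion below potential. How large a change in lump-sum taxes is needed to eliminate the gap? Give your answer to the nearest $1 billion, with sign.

−$330 billion

Spending multiplier = 1/(1 − c(1−t)) = 1/(1 − 0.69×0.69) = 1/0.5239 ≈ 1.909.
Tax multiplier = −c·k = −0.69/0.5239 ≈ −1.317. Need ΔY = +$435 billion, so ΔT = ΔY/(−c·k) = −(+$435 billion) × 0.5239 / 0.69 ≈ −$330 billion.
The government should cut lump-sum taxes by $330 billion.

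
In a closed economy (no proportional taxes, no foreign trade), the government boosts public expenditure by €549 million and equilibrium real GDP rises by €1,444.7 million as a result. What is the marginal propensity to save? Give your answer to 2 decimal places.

0.38

Implied spending multiplier k = ΔY/ΔG = 1,444.7/549 ≈ 2.6315.
Since k = 1/(1 − MPC), MPC = 1 − 1/k = 1 − ΔG/ΔY = 1 − 549/1,444.7 ≈ 0.62.
MPS = 1 − MPC = 0.38.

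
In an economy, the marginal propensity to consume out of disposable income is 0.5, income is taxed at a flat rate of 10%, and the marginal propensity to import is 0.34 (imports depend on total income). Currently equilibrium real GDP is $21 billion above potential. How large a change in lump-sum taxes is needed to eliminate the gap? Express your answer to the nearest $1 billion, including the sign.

+$37 billion

Spending multiplier = 1/(1 − c(1−t) + m) = 1/(1 − 0.5×0.9 + 0.34) = 1/0.89 ≈ 1.124.
Tax multiplier = −c·k = −0.5/0.89 ≈ −0.562. Need ΔY = −$21 billion, so ΔT = ΔY/(−c·k) = −(−$21 billion) × 0.89 / 0.5 ≈ +$37 billion.
The government should raise lump-sum taxes by $37 billion.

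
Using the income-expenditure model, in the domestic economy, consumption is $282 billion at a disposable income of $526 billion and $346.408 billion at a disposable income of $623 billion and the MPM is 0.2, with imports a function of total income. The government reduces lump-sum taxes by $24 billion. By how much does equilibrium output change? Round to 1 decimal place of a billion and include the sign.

MPC = ΔC/ΔYd = (346.408 − 282)/(623 − 526) = 64.408/97 = 0.664.
A lump-sum tax change of −$24 billion shifts disposable income by +$24 billion; first-round consumption changes by −c × ΔT = −0.664 × (−$24 billion) = +$15.936 billion.
Expenditure multiplier = 1/(1 − c + m) = 1/(1 − 0.664 + 0.2) = 1/0.536 ≈ 1.866.
The tax multiplier is −c × k ≈ −1.239, so ΔY = k × (−c·ΔT) = (+$15.936 billion) / 0.536 ≈ +$29.7 billion.

+$29.7 billion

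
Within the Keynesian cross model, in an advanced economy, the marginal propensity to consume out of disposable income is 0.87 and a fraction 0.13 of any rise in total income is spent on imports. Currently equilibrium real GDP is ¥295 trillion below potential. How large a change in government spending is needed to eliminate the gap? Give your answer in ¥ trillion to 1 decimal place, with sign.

+¥76.7 trillion

Spending multiplier = 1/(1 − c + m) = 1/(1 − 0.87 + 0.13) = 1/0.26 ≈ 3.846.
Need ΔY = +¥295 trillion, so ΔG = ΔY/k = (+¥295 trillion) × 0.26 = +¥76.7 trillion.
The government should increase government spending by ¥76.7 trillion.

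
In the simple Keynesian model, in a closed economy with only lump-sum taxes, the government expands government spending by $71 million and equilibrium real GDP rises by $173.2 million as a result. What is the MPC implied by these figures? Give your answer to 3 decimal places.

Implied spending multiplier k = ΔY/ΔG = 173.2/71 ≈ 2.4394.
Since k = 1/(1 − MPC), MPC = 1 − 1/k = 1 − ΔG/ΔY = 1 − 71/173.2 ≈ 0.590.

0.590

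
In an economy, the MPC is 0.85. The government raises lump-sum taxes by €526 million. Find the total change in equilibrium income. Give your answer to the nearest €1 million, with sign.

−€2,981 million

A lump-sum tax change of +€526 million shifts disposable income by −€526 million; first-round consumption changes by −c × ΔT = −0.85 × (+€526 million) = −€447.1 million.
Expenditure multiplier = 1/(1 − MPC) = 1/(1 − 0.85) = 1/0.15 ≈ 6.667.
The tax multiplier is −c × k ≈ −5.667, so ΔY = k × (−c·ΔT) = (−€447.1 million) / 0.15 ≈ −€2,981 million.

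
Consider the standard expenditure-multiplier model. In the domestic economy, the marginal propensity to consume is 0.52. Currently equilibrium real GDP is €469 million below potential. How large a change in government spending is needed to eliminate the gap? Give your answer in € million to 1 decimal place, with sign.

+€225.1 million

Spending multiplier = 1/(1 − MPC) = 1/(1 − 0.52) = 1/0.48 ≈ 2.083.
Need ΔY = +€469 million, so ΔG = ΔY/k = (+€469 million) × 0.48 ≈ +€225.1 million.
The government should increase government spending by €225.1 million.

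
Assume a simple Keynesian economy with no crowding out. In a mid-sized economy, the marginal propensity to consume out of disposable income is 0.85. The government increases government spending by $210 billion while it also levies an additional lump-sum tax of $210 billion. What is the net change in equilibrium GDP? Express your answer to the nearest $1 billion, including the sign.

Expenditure multiplier = 1/(1 − MPC) = 1/(1 − 0.85) = 1/0.15 ≈ 6.667.
ΔG contributes k·ΔG = (+$210 billion) / 0.15 = +$1,400 billion.
ΔT of +$210 billion changes first-round spending by −c·ΔT = −$178.5 billion, contributing k·(−c·ΔT) = (−$178.5 billion) / 0.15 = −$1,190 billion.
With ΔG = ΔT and no other leakages, the balanced-budget multiplier is 1, so ΔY = ΔG = +$210 billion.

+$210 billion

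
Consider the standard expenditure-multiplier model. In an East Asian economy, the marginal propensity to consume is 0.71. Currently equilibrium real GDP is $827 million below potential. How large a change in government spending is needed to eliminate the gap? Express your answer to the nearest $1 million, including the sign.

Spending multiplier = 1/(1 − MPC) = 1/(1 − 0.71) = 1/0.29 ≈ 3.448.
Need ΔY = +$827 million, so ΔG = ΔY/k = (+$827 million) × 0.29 ≈ +$240 million.
The government should increase government spending by $240 million.

+$240 million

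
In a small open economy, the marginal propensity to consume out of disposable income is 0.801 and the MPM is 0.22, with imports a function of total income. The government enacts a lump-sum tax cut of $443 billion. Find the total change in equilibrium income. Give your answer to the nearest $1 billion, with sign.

+$847 billion

A lump-sum tax change of −$443 billion shifts disposable income by +$443 billion; first-round consumption changes by −c × ΔT = −0.801 × (−$443 billion) = +$354.843 billion.
Expenditure multiplier = 1/(1 − c + m) = 1/(1 − 0.801 + 0.22) = 1/0.419 ≈ 2.387.
The tax multiplier is −c × k ≈ −1.912, so ΔY = k × (−c·ΔT) = (+$354.843 billion) / 0.419 ≈ +$847 billion.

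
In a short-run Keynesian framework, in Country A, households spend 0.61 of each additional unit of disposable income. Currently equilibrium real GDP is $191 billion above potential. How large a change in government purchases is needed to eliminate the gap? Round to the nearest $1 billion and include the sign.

Spending multiplier = 1/(1 − MPC) = 1/(1 − 0.61) = 1/0.39 ≈ 2.564.
Need ΔY = −$191 billion, so ΔG = ΔY/k = (−$191 billion) × 0.39 ≈ −$74 billion.
The government should cut government purchases by $74 billion.

−$74 billion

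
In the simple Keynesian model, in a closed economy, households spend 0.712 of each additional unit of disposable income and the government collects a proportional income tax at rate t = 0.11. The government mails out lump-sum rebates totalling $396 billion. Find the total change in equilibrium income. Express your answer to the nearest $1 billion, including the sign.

+$770 billion

A lump-sum tax change of −$396 billion shifts disposable income by +$396 billion; first-round consumption changes by −c × ΔT = −0.712 × (−$396 billion) = +$281.952 billion.
Expenditure multiplier = 1/(1 − c(1−t)) = 1/(1 − 0.712×0.89) = 1/0.36632 ≈ 2.73.
The tax multiplier is −c × k ≈ −1.944, so ΔY = k × (−c·ΔT) = (+$281.952 billion) / 0.36632 ≈ +$770 billion.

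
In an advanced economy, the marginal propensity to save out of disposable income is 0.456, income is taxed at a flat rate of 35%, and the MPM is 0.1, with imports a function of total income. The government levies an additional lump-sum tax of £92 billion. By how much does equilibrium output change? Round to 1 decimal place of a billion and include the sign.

−£67.1 billion

MPC = 1 − MPS = 1 − 0.456 = 0.544.
A lump-sum tax change of +£92 billion shifts disposable income by −£92 billion; first-round consumption changes by −c × ΔT = −0.544 × (+£92 billion) = −£50.048 billion.
Expenditure multiplier = 1/(1 − c(1−t) + m) = 1/(1 − 0.544×0.65 + 0.1) = 1/0.7464 ≈ 1.34.
The tax multiplier is −c × k ≈ −0.729, so ΔY = k × (−c·ΔT) = (−£50.048 billion) / 0.7464 ≈ −£67.1 billion.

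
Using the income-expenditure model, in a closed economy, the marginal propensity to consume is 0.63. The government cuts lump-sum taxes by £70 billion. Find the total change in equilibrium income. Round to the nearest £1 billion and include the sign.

+£119 billion

A lump-sum tax change of −£70 billion shifts disposable income by +£70 billion; first-round consumption changes by −c × ΔT = −0.63 × (−£70 billion) = +£44.1 billion.
Expenditure multiplier = 1/(1 − MPC) = 1/(1 − 0.63) = 1/0.37 ≈ 2.703.
The tax multiplier is −c × k ≈ −1.703, so ΔY = k × (−c·ΔT) = (+£44.1 billion) / 0.37 ≈ +£119 billion.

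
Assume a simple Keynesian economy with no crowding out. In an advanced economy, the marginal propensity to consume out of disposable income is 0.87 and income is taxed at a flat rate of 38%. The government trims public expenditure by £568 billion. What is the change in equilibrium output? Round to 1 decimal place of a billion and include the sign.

Expenditure multiplier = 1/(1 − c(1−t)) = 1/(1 − 0.87×0.62) = 1/0.4606 ≈ 2.171.
ΔY = k × ΔG = (−£568 billion) / 0.4606 ≈ −£1,233.2 billion.

−£1,233.2 billion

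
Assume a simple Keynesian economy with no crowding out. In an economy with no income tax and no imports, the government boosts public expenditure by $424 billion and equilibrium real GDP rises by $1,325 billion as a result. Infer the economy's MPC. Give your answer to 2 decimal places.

Implied spending multiplier k = ΔY/ΔG = 1,325/424 = 3.125.
Since k = 1/(1 − MPC), MPC = 1 − 1/k = 1 − ΔG/ΔY = 1 − 424/1,325 = 0.68.

0.68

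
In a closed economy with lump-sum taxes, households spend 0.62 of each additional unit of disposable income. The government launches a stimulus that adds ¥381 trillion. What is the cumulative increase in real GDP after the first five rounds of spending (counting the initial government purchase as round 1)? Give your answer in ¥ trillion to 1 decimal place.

¥910.8 trillion

Round 1 adds ΔG = ¥381 trillion; each later round is MPC = 0.62 times the previous.
After 5 rounds: 381 + 236.22 + 146.4564 + 90.802968 + 56.29784016 = ΔG·(1 − c^5)/(1 − c) = 381 × (1 − 0.0916132832)/0.38 ≈ ¥910.8 trillion.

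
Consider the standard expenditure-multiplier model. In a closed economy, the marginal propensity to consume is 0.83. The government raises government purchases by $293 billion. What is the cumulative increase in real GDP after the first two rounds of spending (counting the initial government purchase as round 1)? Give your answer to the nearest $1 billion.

$536 billion

Round 1 adds ΔG = $293 billion; each later round is MPC = 0.83 times the previous.
After 2 rounds: 293 + 243.19 = ΔG·(1 − c^2)/(1 − c) = 293 × (1 − 0.6889)/0.17 ≈ $536 billion.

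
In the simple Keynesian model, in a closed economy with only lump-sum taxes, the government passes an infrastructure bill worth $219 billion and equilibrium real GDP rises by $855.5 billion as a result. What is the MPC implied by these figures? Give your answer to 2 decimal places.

0.74

Implied spending multiplier k = ΔY/ΔG = 855.5/219 ≈ 3.9064.
Since k = 1/(1 − MPC), MPC = 1 − 1/k = 1 − ΔG/ΔY = 1 − 219/855.5 ≈ 0.74.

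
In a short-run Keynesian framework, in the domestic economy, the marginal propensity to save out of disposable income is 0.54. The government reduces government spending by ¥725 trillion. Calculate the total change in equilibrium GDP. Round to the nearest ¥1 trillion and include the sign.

MPC = 1 − MPS = 1 − 0.54 = 0.46.
Government-spending multiplier = 1/(1 − MPC) = 1/(1 − 0.46) = 1/0.54 ≈ 1.852.
ΔY = k × ΔG = (−¥725 trillion) / 0.54 ≈ −¥1,343 trillion.

−¥1,343 trillion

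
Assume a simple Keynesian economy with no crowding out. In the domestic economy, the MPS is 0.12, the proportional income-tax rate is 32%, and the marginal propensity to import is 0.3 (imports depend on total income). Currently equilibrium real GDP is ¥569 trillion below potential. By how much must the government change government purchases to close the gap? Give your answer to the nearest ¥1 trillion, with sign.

+¥399 trillion

MPC = 1 − MPS = 1 − 0.12 = 0.88.
Spending multiplier = 1/(1 − c(1−t) + m) = 1/(1 − 0.88×0.68 + 0.3) = 1/0.7016 ≈ 1.425.
Need ΔY = +¥569 trillion, so ΔG = ΔY/k = (+¥569 trillion) × 0.7016 ≈ +¥399 trillion.
The government should increase government purchases by ¥399 trillion.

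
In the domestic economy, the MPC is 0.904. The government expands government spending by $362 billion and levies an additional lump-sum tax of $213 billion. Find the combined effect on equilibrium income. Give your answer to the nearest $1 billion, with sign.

Expenditure multiplier = 1/(1 − MPC) = 1/(1 − 0.904) = 1/0.096 ≈ 10.417.
ΔG contributes k·ΔG = (+$362 billion) / 0.096 ≈ +$3,770.8 billion.
ΔT of +$213 billion changes first-round spending by −c·ΔT = −$192.552 billion, contributing k·(−c·ΔT) = (−$192.552 billion) / 0.096 ≈ −$2,005.8 billion.
Net ΔY = k(ΔG − c·ΔT) = (+$169.448 billion) / 0.096 ≈ +$1,765 billion.

+$1,765 billion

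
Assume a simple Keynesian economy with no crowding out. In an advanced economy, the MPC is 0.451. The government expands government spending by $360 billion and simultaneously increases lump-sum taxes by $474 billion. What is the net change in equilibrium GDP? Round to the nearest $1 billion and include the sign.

Expenditure multiplier = 1/(1 − MPC) = 1/(1 − 0.451) = 1/0.549 ≈ 1.821.
ΔG contributes k·ΔG = (+$360 billion) / 0.549 ≈ +$655.7 billion.
ΔT of +$474 billion changes first-round spending by −c·ΔT = −$213.774 billion, contributing k·(−c·ΔT) = (−$213.774 billion) / 0.549 ≈ −$389.4 billion.
Net ΔY = k(ΔG − c·ΔT) = (+$146.226 billion) / 0.549 ≈ +$266 billion.

+$266 billion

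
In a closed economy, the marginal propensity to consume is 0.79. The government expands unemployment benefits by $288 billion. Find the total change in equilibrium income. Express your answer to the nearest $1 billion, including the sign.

The transfer change shifts disposable income by +$288 billion, so first-round consumption changes by c·ΔTR = 0.79 × (+$288 billion) = +$227.52 billion.
Expenditure multiplier = 1/(1 − MPC) = 1/(1 − 0.79) = 1/0.21 ≈ 4.762.
The transfer multiplier is c × k ≈ 3.762, so ΔY = k × (c·ΔTR) = (+$227.52 billion) / 0.21 ≈ +$1,083 billion.

+$1,083 billion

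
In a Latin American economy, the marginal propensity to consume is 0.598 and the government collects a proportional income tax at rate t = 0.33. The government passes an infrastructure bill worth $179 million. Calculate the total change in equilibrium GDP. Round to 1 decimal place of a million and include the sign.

+$298.7 million

Government-spending multiplier = 1/(1 − c(1−t)) = 1/(1 − 0.598×0.67) = 1/0.59934 ≈ 1.669.
ΔY = k × ΔG = (+$179 million) / 0.59934 ≈ +$298.7 million.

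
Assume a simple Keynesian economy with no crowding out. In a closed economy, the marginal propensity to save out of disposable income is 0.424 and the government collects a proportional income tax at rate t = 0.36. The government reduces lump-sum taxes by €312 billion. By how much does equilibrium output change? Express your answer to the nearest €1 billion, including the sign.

+€285 billion

MPC = 1 − MPS = 1 − 0.424 = 0.576.
A lump-sum tax change of −€312 billion shifts disposable income by +€312 billion; first-round consumption changes by −c × ΔT = −0.576 × (−€312 billion) = +€179.712 billion.
Expenditure multiplier = 1/(1 − c(1−t)) = 1/(1 − 0.576×0.64) = 1/0.63136 ≈ 1.584.
The tax multiplier is −c × k ≈ −0.912, so ΔY = k × (−c·ΔT) = (+€179.712 billion) / 0.63136 ≈ +€285 billion.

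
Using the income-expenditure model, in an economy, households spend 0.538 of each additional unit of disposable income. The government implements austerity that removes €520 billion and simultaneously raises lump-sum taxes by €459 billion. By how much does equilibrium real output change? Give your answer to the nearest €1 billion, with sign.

−€1,660 billion

Expenditure multiplier = 1/(1 − MPC) = 1/(1 − 0.538) = 1/0.462 ≈ 2.165.
ΔG contributes k·ΔG = (−€520 billion) / 0.462 ≈ −€1,125.5 billion.
ΔT of +€459 billion changes first-round spending by −c·ΔT = −€246.942 billion, contributing k·(−c·ΔT) = (−€246.942 billion) / 0.462 ≈ −€534.5 billion.
Net ΔY = k(ΔG − c·ΔT) = (−€766.942 billion) / 0.462 ≈ −€1,660 billion.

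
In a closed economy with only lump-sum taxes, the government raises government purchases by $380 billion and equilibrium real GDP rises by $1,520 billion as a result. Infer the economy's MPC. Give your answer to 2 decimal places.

0.75

Implied spending multiplier k = ΔY/ΔG = 1,520/380 = 4.
Since k = 1/(1 − MPC), MPC = 1 − 1/k = 1 − ΔG/ΔY = 1 − 380/1,520 = 0.75.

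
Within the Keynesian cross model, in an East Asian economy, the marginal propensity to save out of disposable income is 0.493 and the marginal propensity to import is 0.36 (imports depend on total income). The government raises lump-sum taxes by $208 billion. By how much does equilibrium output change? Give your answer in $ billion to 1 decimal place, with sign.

MPC = 1 − MPS = 1 − 0.493 = 0.507.
A lump-sum tax change of +$208 billion shifts disposable income by −$208 billion; first-round consumption changes by −c × ΔT = −0.507 × (+$208 billion) = −$105.456 billion.
Expenditure multiplier = 1/(1 − c + m) = 1/(1 − 0.507 + 0.36) = 1/0.853 ≈ 1.172.
The tax multiplier is −c × k ≈ −0.594, so ΔY = k × (−c·ΔT) = (−$105.456 billion) / 0.853 ≈ −$123.6 billion.

−$123.6 billion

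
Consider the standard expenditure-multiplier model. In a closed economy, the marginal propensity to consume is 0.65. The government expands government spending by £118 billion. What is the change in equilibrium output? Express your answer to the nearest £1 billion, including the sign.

Spending multiplier = 1/(1 − MPC) = 1/(1 − 0.65) = 1/0.35 ≈ 2.857.
ΔY = k × ΔG = (+£118 billion) / 0.35 ≈ +£337 billion.

+£337 billion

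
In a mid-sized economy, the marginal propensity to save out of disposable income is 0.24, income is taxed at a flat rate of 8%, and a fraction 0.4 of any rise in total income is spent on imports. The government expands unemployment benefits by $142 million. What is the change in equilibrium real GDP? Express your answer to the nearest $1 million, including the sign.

MPC = 1 − MPS = 1 − 0.24 = 0.76.
The transfer change shifts disposable income by +$142 million, so first-round consumption changes by c·ΔTR = 0.76 × (+$142 million) = +$107.92 million.
Expenditure multiplier = 1/(1 − c(1−t) + m) = 1/(1 − 0.76×0.92 + 0.4) = 1/0.7008 ≈ 1.427.
The transfer multiplier is c × k ≈ 1.084, so ΔY = k × (c·ΔTR) = (+$107.92 million) / 0.7008 ≈ +$154 million.

+$154 million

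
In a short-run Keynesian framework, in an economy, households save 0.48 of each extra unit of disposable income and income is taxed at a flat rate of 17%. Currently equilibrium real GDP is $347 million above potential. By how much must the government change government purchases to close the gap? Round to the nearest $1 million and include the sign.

MPC = 1 − MPS = 1 − 0.48 = 0.52.
Spending multiplier = 1/(1 − c(1−t)) = 1/(1 − 0.52×0.83) = 1/0.5684 ≈ 1.759.
Need ΔY = −$347 million, so ΔG = ΔY/k = (−$347 million) × 0.5684 ≈ −$197 million.
The government should cut government purchases by $197 million.

−$197 million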